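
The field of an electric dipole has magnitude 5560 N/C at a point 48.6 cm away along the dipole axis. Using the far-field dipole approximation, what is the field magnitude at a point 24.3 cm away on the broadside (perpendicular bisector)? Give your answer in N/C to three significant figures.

E ≈ 2.22×10⁴ N/C

Dipole fields scale as 1/r³ in the far field.
The axial field is twice the equatorial field at the same r, so the geometry factor is 1/2.
E₂ = E₁ · (1/2) · (r₁/r₂)³ = 5560 · 0.5 · (48.6/24.3)³.
(r₁/r₂)³ = (2)³ = 8.
E₂ ≈ 2.224×10⁴ N/C.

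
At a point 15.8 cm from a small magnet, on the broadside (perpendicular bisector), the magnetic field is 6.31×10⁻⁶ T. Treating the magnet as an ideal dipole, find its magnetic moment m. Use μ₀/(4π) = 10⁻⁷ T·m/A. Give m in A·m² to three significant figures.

m ≈ 0.249 A·m²

In the equatorial plane B = (μ₀/4π)·m/r³, so m = Br³·4π/(μ₀).
m = (6.31×10⁻⁶)·(0.158)³ / (10⁻⁷) = 0.2489 A·m².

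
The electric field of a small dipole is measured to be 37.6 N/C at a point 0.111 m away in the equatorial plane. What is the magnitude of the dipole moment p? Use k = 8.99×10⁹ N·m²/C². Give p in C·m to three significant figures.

p ≈ 5.72×10⁻¹² C·m

In the equatorial plane E = kp/r³, so p = Er³/(k).
p = (37.6)·(0.111)³ / (8.99×10⁹) = 5.720×10⁻¹² C·m.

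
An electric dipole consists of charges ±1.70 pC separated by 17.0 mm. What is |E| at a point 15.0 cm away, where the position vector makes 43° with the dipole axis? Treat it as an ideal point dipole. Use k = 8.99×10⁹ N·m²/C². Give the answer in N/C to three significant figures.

E ≈ 0.124 N/C

Dipole moment p = qd = (1.70×10⁻¹² C)(0.0170 m) = 2.89×10⁻¹⁴ C·m.
At angle θ the dipole field magnitude is E = (kp/r³)·√(1 + 3cos²θ).
kp/r³ = (8.99×10⁹)(2.89×10⁻¹⁴) / (0.150)³ = 0.07698 N/C.
√(1 + 3cos²43°) = √(1 + 3·0.5349) = √2.6046 ≈ 1.6139.
E ≈ 0.07698 × 1.614 = 0.1242 N/C.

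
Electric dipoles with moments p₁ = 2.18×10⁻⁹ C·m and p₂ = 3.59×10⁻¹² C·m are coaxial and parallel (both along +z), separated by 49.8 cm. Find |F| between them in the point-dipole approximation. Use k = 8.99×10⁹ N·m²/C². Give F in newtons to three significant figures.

On-axis field of dipole 1 at distance r: E = 2kp₁/r³. Force on dipole 2 is F = p₂·dE/dr (gradient along axis).
dE/dr = −6kp₁/r⁴, so |F| = 6kp₁p₂/r⁴ (attractive for aligned moments).
F = 6(8.99×10⁹)(2.18×10⁻⁹)(3.59×10⁻¹²)/(0.498)⁴ = 6.863×10⁻⁹ N.

F ≈ 6.86×10⁻⁹ N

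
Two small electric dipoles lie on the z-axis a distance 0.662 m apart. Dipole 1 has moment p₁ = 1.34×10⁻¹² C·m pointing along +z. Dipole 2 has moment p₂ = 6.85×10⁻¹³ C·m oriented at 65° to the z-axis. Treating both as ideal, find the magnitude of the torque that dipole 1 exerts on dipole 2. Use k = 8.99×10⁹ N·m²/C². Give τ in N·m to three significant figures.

τ ≈ 5.16×10⁻¹⁴ N·m

The second dipole sits on the axis of the first, so the field there is axial: E₁ = 2kp₁/r³ along +z.
E₁ = 2(8.99×10⁹)(1.34×10⁻¹²)/(0.662)³ = 0.08305 N/C.
Torque on the second dipole: τ = p₂ E₁ sinθ.
τ = (6.85×10⁻¹³)(0.08305)·sin65° = 5.156×10⁻¹⁴ N·m.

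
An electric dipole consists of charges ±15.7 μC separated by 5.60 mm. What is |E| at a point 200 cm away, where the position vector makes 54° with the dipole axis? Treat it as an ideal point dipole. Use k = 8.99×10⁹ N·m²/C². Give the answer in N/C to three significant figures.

E ≈ 141 N/C

Dipole moment p = qd = (1.57×10⁻⁵ C)(0.00560 m) = 8.792×10⁻⁸ C·m.
At angle θ the dipole field magnitude is E = (kp/r³)·√(1 + 3cos²θ).
kp/r³ = (8.99×10⁹)(8.792×10⁻⁸) / (2.00)³ = 98.80 N/C.
√(1 + 3cos²54°) = √(1 + 3·0.3455) = √2.0365 ≈ 1.4271.
E ≈ 98.80 × 1.427 = 141.0 N/C.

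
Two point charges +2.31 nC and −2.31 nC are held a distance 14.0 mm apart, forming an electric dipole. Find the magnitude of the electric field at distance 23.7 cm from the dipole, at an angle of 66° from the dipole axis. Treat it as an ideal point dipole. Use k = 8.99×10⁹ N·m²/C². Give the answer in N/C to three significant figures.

E ≈ 26.7 N/C

Dipole moment p = qd = (2.31×10⁻⁹ C)(0.0140 m) = 3.234×10⁻¹¹ C·m.
At angle θ the dipole field magnitude is E = (kp/r³)·√(1 + 3cos²θ).
kp/r³ = (8.99×10⁹)(3.234×10⁻¹¹) / (0.237)³ = 21.84 N/C.
√(1 + 3cos²66°) = √(1 + 3·0.1654) = √1.4963 ≈ 1.2232.
E ≈ 21.84 × 1.223 = 26.72 N/C.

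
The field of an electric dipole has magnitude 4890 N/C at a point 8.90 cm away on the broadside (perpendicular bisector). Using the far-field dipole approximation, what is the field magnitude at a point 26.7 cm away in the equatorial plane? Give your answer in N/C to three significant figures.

Dipole fields scale as 1/r³ in the far field; the geometry is the same at both points.
E₂ = E₁ · (r₁/r₂)³ = 4890 · (8.90/26.7)³.
(r₁/r₂)³ = (0.3333)³ = 0.03704.
E₂ ≈ 181.1 N/C.

E ≈ 181 N/C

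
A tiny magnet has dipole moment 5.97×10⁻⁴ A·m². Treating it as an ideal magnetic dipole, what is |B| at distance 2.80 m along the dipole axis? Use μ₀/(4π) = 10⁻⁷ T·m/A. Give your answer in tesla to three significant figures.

B ≈ 5.44×10⁻¹² T

On axis B = (μ₀/4π)·2m/r³.
B = 2·(10⁻⁷)·(5.97×10⁻⁴) / (2.80)³ = 5.439×10⁻¹² T.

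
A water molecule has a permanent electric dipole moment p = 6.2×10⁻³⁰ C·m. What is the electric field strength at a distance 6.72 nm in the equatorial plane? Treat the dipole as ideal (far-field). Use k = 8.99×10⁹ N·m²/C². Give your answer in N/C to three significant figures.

On the perpendicular bisector E = kp/r³ (half the axial value at the same distance).
E = (8.99×10⁹)(6.20×10⁻³⁰) / (6.72×10⁻⁹)³ = 1.837×10⁵ N/C.

E ≈ 1.84×10⁵ N/C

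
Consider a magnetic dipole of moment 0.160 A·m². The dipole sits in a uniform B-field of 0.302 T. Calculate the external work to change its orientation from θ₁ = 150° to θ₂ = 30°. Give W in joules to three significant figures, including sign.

W_ext = ΔU = −mB cosθ₂ + mB cosθ₁ = mB(cosθ₁ − cosθ₂).
W = (0.160)(0.302)·(cos150° − cos30°) = (0.04832)·(-1.7321) = -0.08369 J.

W ≈ -0.0837 J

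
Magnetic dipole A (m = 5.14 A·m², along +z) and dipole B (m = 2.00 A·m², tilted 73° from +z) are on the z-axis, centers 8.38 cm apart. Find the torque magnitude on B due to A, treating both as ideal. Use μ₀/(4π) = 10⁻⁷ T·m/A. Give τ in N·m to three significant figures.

Dipole B is on the axis of dipole A, so B₁ there is axial: B₁ = (μ₀/4π)·2m₁/r³ along +z.
B₁ = 2(10⁻⁷)(5.14)/(0.0838)³ = 0.001747 T.
τ = m₂ B₁ sinθ.
τ = (2.00)(0.001747)·sin73° = 0.003341 N·m.

τ ≈ 0.00334 N·m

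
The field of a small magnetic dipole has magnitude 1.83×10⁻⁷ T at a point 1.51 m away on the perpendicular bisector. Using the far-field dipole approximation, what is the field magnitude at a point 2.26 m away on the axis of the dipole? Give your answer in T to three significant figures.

B ≈ 1.09×10⁻⁷ T

Dipole fields scale as 1/r³ in the far field.
The axial field is twice the equatorial field at the same r, so the geometry factor is 2/1.
B₂ = B₁ · (2/1) · (r₁/r₂)³ = 1.83×10⁻⁷ · 2 · (1.51/2.26)³.
(r₁/r₂)³ = (0.6681)³ = 0.2983.
B₂ ≈ 1.092×10⁻⁷ T.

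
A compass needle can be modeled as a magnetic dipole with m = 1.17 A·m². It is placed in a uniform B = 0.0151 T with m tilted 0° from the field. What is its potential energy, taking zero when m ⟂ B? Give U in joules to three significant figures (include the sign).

U ≈ -0.0177 J

U = −m·B = −mB cosθ.
U = −(1.17)(0.0151)·cos0° = -0.01767 J.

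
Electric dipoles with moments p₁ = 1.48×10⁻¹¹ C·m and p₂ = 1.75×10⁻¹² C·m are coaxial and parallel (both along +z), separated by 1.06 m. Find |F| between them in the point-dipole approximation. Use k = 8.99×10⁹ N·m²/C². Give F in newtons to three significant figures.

On-axis field of dipole 1 at distance r: E = 2kp₁/r³. Force on dipole 2 is F = p₂·dE/dr (gradient along axis).
dE/dr = −6kp₁/r⁴, so |F| = 6kp₁p₂/r⁴ (attractive for aligned moments).
F = 6(8.99×10⁹)(1.48×10⁻¹¹)(1.75×10⁻¹²)/(1.06)⁴ = 1.107×10⁻¹² N.

F ≈ 1.11×10⁻¹² N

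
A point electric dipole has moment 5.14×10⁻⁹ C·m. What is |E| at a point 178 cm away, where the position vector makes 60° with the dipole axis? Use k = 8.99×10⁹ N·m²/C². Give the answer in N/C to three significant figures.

E ≈ 10.8 N/C

At angle θ the dipole field magnitude is E = (kp/r³)·√(1 + 3cos²θ).
kp/r³ = (8.99×10⁹)(5.14×10⁻⁹) / (1.78)³ = 8.193 N/C.
√(1 + 3cos²60°) = √(1 + 3·0.2500) = √1.7500 ≈ 1.3229.
E ≈ 8.193 × 1.323 = 10.84 N/C.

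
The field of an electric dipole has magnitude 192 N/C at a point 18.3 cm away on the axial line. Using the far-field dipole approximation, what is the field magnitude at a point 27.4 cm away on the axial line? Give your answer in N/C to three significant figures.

E ≈ 57.2 N/C

Dipole fields scale as 1/r³ in the far field; the geometry is the same at both points.
E₂ = E₁ · (r₁/r₂)³ = 192 · (18.3/27.4)³.
(r₁/r₂)³ = (0.6679)³ = 0.2979.
E₂ ≈ 57.20 N/C.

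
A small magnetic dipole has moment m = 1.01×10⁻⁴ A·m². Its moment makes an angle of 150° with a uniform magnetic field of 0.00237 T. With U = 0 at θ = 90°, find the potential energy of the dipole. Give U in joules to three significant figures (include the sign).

U = −m·B = −mB cosθ.
U = −(1.01×10⁻⁴)(0.00237)·cos150° = 2.073×10⁻⁷ J.

U ≈ 2.07×10⁻⁷ J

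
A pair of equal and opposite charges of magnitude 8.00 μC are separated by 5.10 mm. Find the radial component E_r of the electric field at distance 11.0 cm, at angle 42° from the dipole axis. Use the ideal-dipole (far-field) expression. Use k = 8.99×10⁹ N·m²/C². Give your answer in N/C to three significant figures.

E_r ≈ 4.10×10⁵ N/C

Dipole moment p = qd = (8.00×10⁻⁶ C)(0.00510 m) = 4.08×10⁻⁸ C·m.
For a dipole, E_r = (2kp cosθ)/r³.
kp/r³ = (8.99×10⁹)(4.08×10⁻⁸)/(0.110)³ = 2.756×10⁵ N/C.
E_r = 2·2.756×10⁵·cos42° = 4.096×10⁵ N/C.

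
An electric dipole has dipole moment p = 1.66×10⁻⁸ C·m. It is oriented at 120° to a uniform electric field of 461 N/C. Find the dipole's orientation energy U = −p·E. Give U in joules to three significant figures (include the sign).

U = −p·E = −pE cosθ.
U = −(1.66×10⁻⁸)(461)·cos120° = 3.826×10⁻⁶ J.

U ≈ 3.83×10⁻⁶ J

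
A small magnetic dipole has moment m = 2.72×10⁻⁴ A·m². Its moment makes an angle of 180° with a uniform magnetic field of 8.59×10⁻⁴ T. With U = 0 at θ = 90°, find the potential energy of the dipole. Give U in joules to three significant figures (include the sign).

U = −m·B = −mB cosθ.
U = −(2.72×10⁻⁴)(8.59×10⁻⁴)·cos180° = 2.336×10⁻⁷ J.

U ≈ 2.34×10⁻⁷ J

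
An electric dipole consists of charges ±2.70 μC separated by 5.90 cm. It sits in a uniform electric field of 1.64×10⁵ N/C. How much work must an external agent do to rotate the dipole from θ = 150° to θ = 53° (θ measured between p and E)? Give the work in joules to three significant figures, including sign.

Dipole moment p = qd = (2.70×10⁻⁶ C)(0.0590 m) = 1.593×10⁻⁷ C·m.
W_ext = ΔU = U(θ₂) − U(θ₁) = −pE cosθ₂ − (−pE cosθ₁) = pE(cosθ₁ − cosθ₂).
W = (1.593×10⁻⁷)(1.64×10⁵)·(cos150° − cos53°) = (0.02613)·(-1.4678) = -0.03835 J.

W ≈ -0.0383 J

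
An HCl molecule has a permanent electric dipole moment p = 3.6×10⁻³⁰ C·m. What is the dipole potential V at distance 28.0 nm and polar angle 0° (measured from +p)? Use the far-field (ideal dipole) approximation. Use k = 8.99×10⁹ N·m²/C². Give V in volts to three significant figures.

V ≈ 4.13×10⁻⁵ V

The dipole potential is V = kp cosθ / r².
V = (8.99×10⁹)(3.60×10⁻³⁰)·cos0° / (2.80×10⁻⁸)² = 4.128×10⁻⁵ V.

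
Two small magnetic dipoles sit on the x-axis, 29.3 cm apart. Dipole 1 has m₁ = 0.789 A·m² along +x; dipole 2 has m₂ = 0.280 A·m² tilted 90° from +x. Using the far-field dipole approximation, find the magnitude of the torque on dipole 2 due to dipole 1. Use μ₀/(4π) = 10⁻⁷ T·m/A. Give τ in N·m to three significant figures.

τ ≈ 1.76×10⁻⁶ N·m

Dipole B is on the axis of dipole A, so B₁ there is axial: B₁ = (μ₀/4π)·2m₁/r³ along +x.
B₁ = 2(10⁻⁷)(0.789)/(0.293)³ = 6.273×10⁻⁶ T.
τ = m₂ B₁ sinθ.
τ = (0.280)(6.273×10⁻⁶)·sin90° = 1.757×10⁻⁶ N·m.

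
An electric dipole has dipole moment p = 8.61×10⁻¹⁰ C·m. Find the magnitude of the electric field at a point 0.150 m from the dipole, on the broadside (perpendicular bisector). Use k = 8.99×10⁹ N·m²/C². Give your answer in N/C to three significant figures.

In the equatorial plane E = kp/r³.
E = (8.99×10⁹)(8.61×10⁻¹⁰) / (0.150)³ = 2293 N/C.

E ≈ 2290 N/C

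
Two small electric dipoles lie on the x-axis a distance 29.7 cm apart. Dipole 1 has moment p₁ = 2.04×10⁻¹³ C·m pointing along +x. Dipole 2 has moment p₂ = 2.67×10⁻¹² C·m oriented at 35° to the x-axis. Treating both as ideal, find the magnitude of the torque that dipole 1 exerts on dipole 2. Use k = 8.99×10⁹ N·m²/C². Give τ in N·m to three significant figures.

The second dipole sits on the axis of the first, so the field there is axial: E₁ = 2kp₁/r³ along +x.
E₁ = 2(8.99×10⁹)(2.04×10⁻¹³)/(0.297)³ = 0.1400 N/C.
Torque on the second dipole: τ = p₂ E₁ sinθ.
τ = (2.67×10⁻¹²)(0.1400)·sin35° = 2.144×10⁻¹³ N·m.

τ ≈ 2.14×10⁻¹³ N·m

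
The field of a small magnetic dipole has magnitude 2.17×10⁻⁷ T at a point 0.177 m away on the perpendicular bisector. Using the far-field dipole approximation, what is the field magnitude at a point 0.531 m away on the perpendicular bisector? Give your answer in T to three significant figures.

Dipole fields scale as 1/r³ in the far field; the geometry is the same at both points.
B₂ = B₁ · (r₁/r₂)³ = 2.17×10⁻⁷ · (0.177/0.531)³.
(r₁/r₂)³ = (0.3333)³ = 0.03704.
B₂ ≈ 8.037×10⁻⁹ T.

B ≈ 8.04×10⁻⁹ T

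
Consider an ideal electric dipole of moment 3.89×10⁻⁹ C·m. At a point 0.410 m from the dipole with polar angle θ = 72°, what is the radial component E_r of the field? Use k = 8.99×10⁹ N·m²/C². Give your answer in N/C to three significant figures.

E_r ≈ 314 N/C

For a dipole, E_r = (2kp cosθ)/r³.
kp/r³ = (8.99×10⁹)(3.89×10⁻⁹)/(0.410)³ = 507.4 N/C.
E_r = 2·507.4·cos72° = 313.6 N/C.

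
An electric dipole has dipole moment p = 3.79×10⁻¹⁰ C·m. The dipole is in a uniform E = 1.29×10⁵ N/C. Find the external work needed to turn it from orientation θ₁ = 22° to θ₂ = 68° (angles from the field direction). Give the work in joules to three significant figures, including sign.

W ≈ 2.70×10⁻⁵ J

W_ext = ΔU = U(θ₂) − U(θ₁) = −pE cosθ₂ − (−pE cosθ₁) = pE(cosθ₁ − cosθ₂).
W = (3.79×10⁻¹⁰)(1.29×10⁵)·(cos22° − cos68°) = (4.889×10⁻⁵)·(+0.5526) = 2.702×10⁻⁵ J.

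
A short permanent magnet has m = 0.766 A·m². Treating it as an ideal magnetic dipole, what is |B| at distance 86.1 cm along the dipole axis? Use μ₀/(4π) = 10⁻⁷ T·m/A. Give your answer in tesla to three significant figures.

B ≈ 2.40×10⁻⁷ T

On axis B = (μ₀/4π)·2m/r³.
B = 2·(10⁻⁷)·(0.766) / (0.861)³ = 2.400×10⁻⁷ T.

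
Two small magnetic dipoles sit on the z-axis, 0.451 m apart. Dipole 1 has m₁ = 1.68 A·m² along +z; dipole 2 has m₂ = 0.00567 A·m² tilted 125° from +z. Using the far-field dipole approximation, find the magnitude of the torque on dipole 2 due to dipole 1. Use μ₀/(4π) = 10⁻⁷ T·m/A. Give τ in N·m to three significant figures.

Dipole B is on the axis of dipole A, so B₁ there is axial: B₁ = (μ₀/4π)·2m₁/r³ along +z.
B₁ = 2(10⁻⁷)(1.68)/(0.451)³ = 3.663×10⁻⁶ T.
τ = m₂ B₁ sinθ.
τ = (0.00567)(3.663×10⁻⁶)·sin125° = 1.701×10⁻⁸ N·m.

τ ≈ 1.70×10⁻⁸ N·m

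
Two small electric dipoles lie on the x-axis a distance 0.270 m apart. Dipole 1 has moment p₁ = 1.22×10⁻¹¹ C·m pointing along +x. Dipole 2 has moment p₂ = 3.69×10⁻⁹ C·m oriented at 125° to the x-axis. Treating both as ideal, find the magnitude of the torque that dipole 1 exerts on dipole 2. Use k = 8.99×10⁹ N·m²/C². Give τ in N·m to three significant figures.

The second dipole sits on the axis of the first, so the field there is axial: E₁ = 2kp₁/r³ along +x.
E₁ = 2(8.99×10⁹)(1.22×10⁻¹¹)/(0.270)³ = 11.14 N/C.
Torque on the second dipole: τ = p₂ E₁ sinθ.
τ = (3.69×10⁻⁹)(11.14)·sin125° = 3.369×10⁻⁸ N·m.

τ ≈ 3.37×10⁻⁸ N·m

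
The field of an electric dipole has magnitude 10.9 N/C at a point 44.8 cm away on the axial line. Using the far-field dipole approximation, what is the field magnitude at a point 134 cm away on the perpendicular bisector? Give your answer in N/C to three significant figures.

E ≈ 0.204 N/C

Dipole fields scale as 1/r³ in the far field.
The axial field is twice the equatorial field at the same r, so the geometry factor is 1/2.
E₂ = E₁ · (1/2) · (r₁/r₂)³ = 10.9 · 0.5 · (44.8/134)³.
(r₁/r₂)³ = (0.3343)³ = 0.03737.
E₂ ≈ 0.2037 N/C.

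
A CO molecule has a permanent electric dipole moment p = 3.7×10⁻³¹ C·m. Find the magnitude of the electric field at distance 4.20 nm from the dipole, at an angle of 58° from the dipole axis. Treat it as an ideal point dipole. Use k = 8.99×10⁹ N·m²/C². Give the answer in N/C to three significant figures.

At angle θ the dipole field magnitude is E = (kp/r³)·√(1 + 3cos²θ).
kp/r³ = (8.99×10⁹)(3.70×10⁻³¹) / (4.20×10⁻⁹)³ = 4.490×10⁴ N/C.
√(1 + 3cos²58°) = √(1 + 3·0.2808) = √1.8424 ≈ 1.3574.
E ≈ 4.490×10⁴ × 1.357 = 6.094×10⁴ N/C.

E ≈ 6.09×10⁴ N/C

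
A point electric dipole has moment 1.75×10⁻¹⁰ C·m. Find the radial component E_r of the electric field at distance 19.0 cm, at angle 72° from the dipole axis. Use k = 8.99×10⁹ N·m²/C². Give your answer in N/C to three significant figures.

For a dipole, E_r = (2kp cosθ)/r³.
kp/r³ = (8.99×10⁹)(1.75×10⁻¹⁰)/(0.190)³ = 229.4 N/C.
E_r = 2·229.4·cos72° = 141.8 N/C.

E_r ≈ 142 N/C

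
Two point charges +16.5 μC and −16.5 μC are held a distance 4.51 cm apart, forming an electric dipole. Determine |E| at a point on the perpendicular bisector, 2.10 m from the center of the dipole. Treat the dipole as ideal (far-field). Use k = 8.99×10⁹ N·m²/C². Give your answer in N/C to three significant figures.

E ≈ 722 N/C

Dipole moment p = qd = (1.65×10⁻⁵ C)(0.0451 m) = 7.442×10⁻⁷ C·m.
In the equatorial plane E = kp/r³.
E = (8.99×10⁹)(7.442×10⁻⁷) / (2.10)³ = 722.4 N/C.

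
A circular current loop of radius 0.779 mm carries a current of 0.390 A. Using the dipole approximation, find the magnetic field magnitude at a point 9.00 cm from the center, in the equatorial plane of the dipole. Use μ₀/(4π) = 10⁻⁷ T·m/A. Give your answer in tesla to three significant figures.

Magnetic moment m = IA = Iπa² = (0.390)·π·(7.79×10⁻⁴)² = 7.435×10⁻⁷ A·m².
In the equatorial plane B = (μ₀/4π)·m/r³ (half the axial value).
B = (10⁻⁷)·(7.435×10⁻⁷) / (0.0900)³ = 1.020×10⁻¹⁰ T.

B ≈ 1.02×10⁻¹⁰ T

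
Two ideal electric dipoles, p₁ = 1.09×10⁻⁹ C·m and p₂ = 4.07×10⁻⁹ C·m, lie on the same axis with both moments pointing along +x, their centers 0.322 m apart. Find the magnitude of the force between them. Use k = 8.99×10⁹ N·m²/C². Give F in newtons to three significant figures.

F ≈ 2.23×10⁻⁵ N

On-axis field of dipole 1 at distance r: E = 2kp₁/r³. Force on dipole 2 is F = p₂·dE/dr (gradient along axis).
dE/dr = −6kp₁/r⁴, so |F| = 6kp₁p₂/r⁴ (attractive for aligned moments).
F = 6(8.99×10⁹)(1.09×10⁻⁹)(4.07×10⁻⁹)/(0.322)⁴ = 2.226×10⁻⁵ N.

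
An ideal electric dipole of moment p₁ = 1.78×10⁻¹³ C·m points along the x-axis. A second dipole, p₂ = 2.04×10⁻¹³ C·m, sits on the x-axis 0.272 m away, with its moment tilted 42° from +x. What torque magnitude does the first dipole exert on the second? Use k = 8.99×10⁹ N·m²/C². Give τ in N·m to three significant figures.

The second dipole sits on the axis of the first, so the field there is axial: E₁ = 2kp₁/r³ along +x.
E₁ = 2(8.99×10⁹)(1.78×10⁻¹³)/(0.272)³ = 0.1590 N/C.
Torque on the second dipole: τ = p₂ E₁ sinθ.
τ = (2.04×10⁻¹³)(0.1590)·sin42° = 2.171×10⁻¹⁴ N·m.

τ ≈ 2.17×10⁻¹⁴ N·m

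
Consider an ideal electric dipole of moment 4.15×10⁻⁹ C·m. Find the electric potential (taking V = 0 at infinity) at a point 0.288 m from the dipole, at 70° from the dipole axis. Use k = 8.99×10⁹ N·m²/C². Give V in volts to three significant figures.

V ≈ 154 V

The dipole potential is V = kp cosθ / r².
V = (8.99×10⁹)(4.15×10⁻⁹)·cos70° / (0.288)² = 153.8 V.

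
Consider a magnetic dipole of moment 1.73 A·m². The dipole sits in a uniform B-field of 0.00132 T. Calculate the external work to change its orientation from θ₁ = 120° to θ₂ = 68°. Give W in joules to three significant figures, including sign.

W_ext = ΔU = −mB cosθ₂ + mB cosθ₁ = mB(cosθ₁ − cosθ₂).
W = (1.73)(0.00132)·(cos120° − cos68°) = (0.002284)·(-0.8746) = -0.001997 J.

W ≈ -0.00200 J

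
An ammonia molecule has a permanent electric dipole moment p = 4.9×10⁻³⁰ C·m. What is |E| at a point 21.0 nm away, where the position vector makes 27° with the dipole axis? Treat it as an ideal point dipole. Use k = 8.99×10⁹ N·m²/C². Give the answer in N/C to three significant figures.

E ≈ 8750 N/C

At angle θ the dipole field magnitude is E = (kp/r³)·√(1 + 3cos²θ).
kp/r³ = (8.99×10⁹)(4.90×10⁻³⁰) / (2.10×10⁻⁸)³ = 4757 N/C.
√(1 + 3cos²27°) = √(1 + 3·0.7939) = √3.3817 ≈ 1.8389.
E ≈ 4757 × 1.839 = 8747 N/C.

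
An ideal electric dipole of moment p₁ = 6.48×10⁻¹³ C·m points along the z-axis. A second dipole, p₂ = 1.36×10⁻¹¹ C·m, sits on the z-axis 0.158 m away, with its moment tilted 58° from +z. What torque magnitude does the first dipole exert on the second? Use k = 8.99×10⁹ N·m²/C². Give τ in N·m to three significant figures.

τ ≈ 3.41×10⁻¹¹ N·m

The second dipole sits on the axis of the first, so the field there is axial: E₁ = 2kp₁/r³ along +z.
E₁ = 2(8.99×10⁹)(6.48×10⁻¹³)/(0.158)³ = 2.954 N/C.
Torque on the second dipole: τ = p₂ E₁ sinθ.
τ = (1.36×10⁻¹¹)(2.954)·sin58° = 3.407×10⁻¹¹ N·m.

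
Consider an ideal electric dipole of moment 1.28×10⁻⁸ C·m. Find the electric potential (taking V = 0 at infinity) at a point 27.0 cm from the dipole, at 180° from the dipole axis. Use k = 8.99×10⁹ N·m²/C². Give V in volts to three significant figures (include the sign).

V ≈ -1580 V

The dipole potential is V = kp cosθ / r².
V = (8.99×10⁹)(1.28×10⁻⁸)·cos180° / (0.270)² = -1578 V.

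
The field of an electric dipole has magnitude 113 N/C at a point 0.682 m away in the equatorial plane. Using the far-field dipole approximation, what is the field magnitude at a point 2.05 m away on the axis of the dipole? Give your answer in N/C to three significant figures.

Dipole fields scale as 1/r³ in the far field.
The axial field is twice the equatorial field at the same r, so the geometry factor is 2/1.
E₂ = E₁ · (2/1) · (r₁/r₂)³ = 113 · 2 · (0.682/2.05)³.
(r₁/r₂)³ = (0.3327)³ = 0.03682.
E₂ ≈ 8.321 N/C.

E ≈ 8.32 N/C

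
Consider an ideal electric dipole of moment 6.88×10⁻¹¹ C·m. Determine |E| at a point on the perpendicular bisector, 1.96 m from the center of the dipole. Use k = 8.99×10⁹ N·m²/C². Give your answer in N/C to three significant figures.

On the perpendicular bisector E = kp/r³ (half the axial value at the same distance).
E = (8.99×10⁹)(6.88×10⁻¹¹) / (1.96)³ = 0.08214 N/C.

E ≈ 0.0821 N/C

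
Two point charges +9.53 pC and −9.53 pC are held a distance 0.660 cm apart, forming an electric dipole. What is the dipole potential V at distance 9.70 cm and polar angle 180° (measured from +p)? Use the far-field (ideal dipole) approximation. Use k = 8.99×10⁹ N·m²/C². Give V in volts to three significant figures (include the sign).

V ≈ -0.0601 V

Dipole moment p = qd = (9.53×10⁻¹² C)(0.00660 m) = 6.29×10⁻¹⁴ C·m.
The dipole potential is V = kp cosθ / r².
V = (8.99×10⁹)(6.29×10⁻¹⁴)·cos180° / (0.0970)² = -0.06010 V.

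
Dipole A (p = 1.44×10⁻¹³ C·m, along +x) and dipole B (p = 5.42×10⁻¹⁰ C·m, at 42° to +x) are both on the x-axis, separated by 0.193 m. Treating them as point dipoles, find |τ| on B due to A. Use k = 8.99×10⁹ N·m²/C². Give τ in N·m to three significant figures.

The second dipole sits on the axis of the first, so the field there is axial: E₁ = 2kp₁/r³ along +x.
E₁ = 2(8.99×10⁹)(1.44×10⁻¹³)/(0.193)³ = 0.3601 N/C.
Torque on the second dipole: τ = p₂ E₁ sinθ.
τ = (5.42×10⁻¹⁰)(0.3601)·sin42° = 1.306×10⁻¹⁰ N·m.

τ ≈ 1.31×10⁻¹⁰ N·m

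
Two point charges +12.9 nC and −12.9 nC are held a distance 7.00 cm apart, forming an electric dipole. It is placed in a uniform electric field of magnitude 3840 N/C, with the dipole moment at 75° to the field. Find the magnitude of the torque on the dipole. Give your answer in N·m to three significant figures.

Dipole moment p = qd = (1.29×10⁻⁸ C)(0.0700 m) = 9.03×10⁻¹⁰ C·m.
Torque on an electric dipole: τ = pE sinθ.
τ = (9.03×10⁻¹⁰)(3840)·sin75° = 3.349×10⁻⁶ N·m.

τ ≈ 3.35×10⁻⁶ N·m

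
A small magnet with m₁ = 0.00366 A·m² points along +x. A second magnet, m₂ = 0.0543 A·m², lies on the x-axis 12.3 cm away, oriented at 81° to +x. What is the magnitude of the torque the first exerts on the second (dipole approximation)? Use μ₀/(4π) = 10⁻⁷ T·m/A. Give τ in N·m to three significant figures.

τ ≈ 2.11×10⁻⁸ N·m

Dipole B is on the axis of dipole A, so B₁ there is axial: B₁ = (μ₀/4π)·2m₁/r³ along +x.
B₁ = 2(10⁻⁷)(0.00366)/(0.123)³ = 3.934×10⁻⁷ T.
τ = m₂ B₁ sinθ.
τ = (0.0543)(3.934×10⁻⁷)·sin81° = 2.110×10⁻⁸ N·m.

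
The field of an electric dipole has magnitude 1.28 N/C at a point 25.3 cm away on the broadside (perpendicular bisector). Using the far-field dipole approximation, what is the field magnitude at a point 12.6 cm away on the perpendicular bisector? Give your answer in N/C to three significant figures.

Dipole fields scale as 1/r³ in the far field; the geometry is the same at both points.
E₂ = E₁ · (r₁/r₂)³ = 1.28 · (25.3/12.6)³.
(r₁/r₂)³ = (2.008)³ = 8.096.
E₂ ≈ 10.36 N/C.

E ≈ 10.4 N/C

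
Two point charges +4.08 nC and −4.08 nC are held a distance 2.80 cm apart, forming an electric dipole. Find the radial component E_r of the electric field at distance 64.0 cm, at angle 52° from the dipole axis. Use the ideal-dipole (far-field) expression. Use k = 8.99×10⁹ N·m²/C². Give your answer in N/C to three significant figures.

Dipole moment p = qd = (4.08×10⁻⁹ C)(0.0280 m) = 1.142×10⁻¹⁰ C·m.
For a dipole, E_r = (2kp cosθ)/r³.
kp/r³ = (8.99×10⁹)(1.142×10⁻¹⁰)/(0.640)³ = 3.916 N/C.
E_r = 2·3.916·cos52° = 4.822 N/C.

E_r ≈ 4.82 N/C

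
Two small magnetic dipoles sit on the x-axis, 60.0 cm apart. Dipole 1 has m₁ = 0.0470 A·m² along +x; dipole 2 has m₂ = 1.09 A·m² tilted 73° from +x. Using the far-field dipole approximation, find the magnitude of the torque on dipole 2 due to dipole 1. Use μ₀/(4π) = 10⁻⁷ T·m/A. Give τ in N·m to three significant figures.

τ ≈ 4.54×10⁻⁸ N·m

Dipole B is on the axis of dipole A, so B₁ there is axial: B₁ = (μ₀/4π)·2m₁/r³ along +x.
B₁ = 2(10⁻⁷)(0.0470)/(0.600)³ = 4.352×10⁻⁸ T.
τ = m₂ B₁ sinθ.
τ = (1.09)(4.352×10⁻⁸)·sin73° = 4.536×10⁻⁸ N·m.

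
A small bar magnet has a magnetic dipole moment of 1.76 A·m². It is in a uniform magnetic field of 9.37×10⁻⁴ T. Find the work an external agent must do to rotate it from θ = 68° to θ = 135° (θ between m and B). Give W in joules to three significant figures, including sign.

W_ext = ΔU = −mB cosθ₂ + mB cosθ₁ = mB(cosθ₁ − cosθ₂).
W = (1.76)(9.37×10⁻⁴)·(cos68° − cos135°) = (0.001649)·(+1.0817) = 0.001784 J.

W ≈ 0.00178 J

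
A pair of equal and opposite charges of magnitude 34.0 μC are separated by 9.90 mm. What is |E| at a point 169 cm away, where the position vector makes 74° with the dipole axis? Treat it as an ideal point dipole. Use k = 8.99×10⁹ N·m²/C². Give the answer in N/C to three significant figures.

E ≈ 695 N/C

Dipole moment p = qd = (3.40×10⁻⁵ C)(0.00990 m) = 3.366×10⁻⁷ C·m.
At angle θ the dipole field magnitude is E = (kp/r³)·√(1 + 3cos²θ).
kp/r³ = (8.99×10⁹)(3.366×10⁻⁷) / (1.69)³ = 626.9 N/C.
√(1 + 3cos²74°) = √(1 + 3·0.0760) = √1.2279 ≈ 1.1081.
E ≈ 626.9 × 1.108 = 694.7 N/C.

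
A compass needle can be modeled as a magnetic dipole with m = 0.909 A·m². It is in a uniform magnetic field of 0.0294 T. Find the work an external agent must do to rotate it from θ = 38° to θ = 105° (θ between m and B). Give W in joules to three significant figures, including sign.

W_ext = ΔU = −mB cosθ₂ + mB cosθ₁ = mB(cosθ₁ − cosθ₂).
W = (0.909)(0.0294)·(cos38° − cos105°) = (0.02672)·(+1.0468) = 0.02798 J.

W ≈ 0.0280 J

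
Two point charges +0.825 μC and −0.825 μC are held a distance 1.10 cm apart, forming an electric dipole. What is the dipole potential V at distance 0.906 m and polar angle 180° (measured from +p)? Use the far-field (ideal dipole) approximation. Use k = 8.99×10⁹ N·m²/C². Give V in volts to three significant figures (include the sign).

Dipole moment p = qd = (8.25×10⁻⁷ C)(0.0110 m) = 9.075×10⁻⁹ C·m.
The dipole potential is V = kp cosθ / r².
V = (8.99×10⁹)(9.075×10⁻⁹)·cos180° / (0.906)² = -99.39 V.

V ≈ -99.4 V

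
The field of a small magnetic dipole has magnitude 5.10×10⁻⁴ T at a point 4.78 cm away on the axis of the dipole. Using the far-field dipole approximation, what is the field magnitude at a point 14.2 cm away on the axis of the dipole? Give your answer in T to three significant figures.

Dipole fields scale as 1/r³ in the far field; the geometry is the same at both points.
B₂ = B₁ · (r₁/r₂)³ = 5.10×10⁻⁴ · (4.78/14.2)³.
(r₁/r₂)³ = (0.3366)³ = 0.03814.
B₂ ≈ 1.945×10⁻⁵ T.

B ≈ 1.95×10⁻⁵ T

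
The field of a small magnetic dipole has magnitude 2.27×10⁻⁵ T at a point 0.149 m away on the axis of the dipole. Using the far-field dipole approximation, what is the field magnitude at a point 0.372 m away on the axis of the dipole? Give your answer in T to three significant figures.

B ≈ 1.46×10⁻⁶ T

Dipole fields scale as 1/r³ in the far field; the geometry is the same at both points.
B₂ = B₁ · (r₁/r₂)³ = 2.27×10⁻⁵ · (0.149/0.372)³.
(r₁/r₂)³ = (0.4005)³ = 0.06426.
B₂ ≈ 1.459×10⁻⁶ T.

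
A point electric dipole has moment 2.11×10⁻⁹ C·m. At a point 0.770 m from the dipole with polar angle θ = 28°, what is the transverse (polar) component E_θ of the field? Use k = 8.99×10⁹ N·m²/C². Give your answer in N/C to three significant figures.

For a dipole, E_θ = (kp sinθ)/r³.
kp/r³ = (8.99×10⁹)(2.11×10⁻⁹)/(0.770)³ = 41.55 N/C.
E_θ = 41.55·sin28° = 19.51 N/C.

E_θ ≈ 19.5 N/C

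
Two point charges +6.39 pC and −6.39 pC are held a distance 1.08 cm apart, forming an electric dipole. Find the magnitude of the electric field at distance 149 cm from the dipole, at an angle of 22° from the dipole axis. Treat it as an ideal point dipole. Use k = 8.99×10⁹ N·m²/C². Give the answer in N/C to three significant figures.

E ≈ 3.55×10⁻⁴ N/C

Dipole moment p = qd = (6.39×10⁻¹² C)(0.0108 m) = 6.901×10⁻¹⁴ C·m.
At angle θ the dipole field magnitude is E = (kp/r³)·√(1 + 3cos²θ).
kp/r³ = (8.99×10⁹)(6.901×10⁻¹⁴) / (1.49)³ = 1.875×10⁻⁴ N/C.
√(1 + 3cos²22°) = √(1 + 3·0.8597) = √3.5790 ≈ 1.8918.
E ≈ 1.875×10⁻⁴ × 1.892 = 3.548×10⁻⁴ N/C.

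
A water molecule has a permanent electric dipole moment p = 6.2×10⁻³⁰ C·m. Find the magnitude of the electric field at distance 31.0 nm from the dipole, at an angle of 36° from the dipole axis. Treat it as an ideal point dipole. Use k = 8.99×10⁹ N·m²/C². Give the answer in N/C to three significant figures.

E ≈ 3220 N/C

At angle θ the dipole field magnitude is E = (kp/r³)·√(1 + 3cos²θ).
kp/r³ = (8.99×10⁹)(6.20×10⁻³⁰) / (3.10×10⁻⁸)³ = 1871 N/C.
√(1 + 3cos²36°) = √(1 + 3·0.6545) = √2.9635 ≈ 1.7215.
E ≈ 1871 × 1.721 = 3221 N/C.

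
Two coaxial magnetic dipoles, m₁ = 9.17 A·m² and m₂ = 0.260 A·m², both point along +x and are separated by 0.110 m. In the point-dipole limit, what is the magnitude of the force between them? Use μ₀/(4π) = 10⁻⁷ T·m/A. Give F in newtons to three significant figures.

F ≈ 0.00977 N

On-axis B of dipole 1: B = (μ₀/4π)·2m₁/r³. Force on dipole 2: F = m₂·dB/dr.
dB/dr = −(μ₀/4π)·6m₁/r⁴, so |F| = (μ₀/4π)·6m₁m₂/r⁴.
F = 6(10⁻⁷)(9.17)(0.260)/(0.110)⁴ = 0.009771 N.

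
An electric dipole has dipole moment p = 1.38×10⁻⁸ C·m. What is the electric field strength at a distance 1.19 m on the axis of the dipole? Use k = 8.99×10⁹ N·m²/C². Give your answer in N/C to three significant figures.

E ≈ 147 N/C

On the dipole axis E = 2kp/r³.
E = 2·(8.99×10⁹)(1.38×10⁻⁸) / (1.19)³ = 147.2 N/C.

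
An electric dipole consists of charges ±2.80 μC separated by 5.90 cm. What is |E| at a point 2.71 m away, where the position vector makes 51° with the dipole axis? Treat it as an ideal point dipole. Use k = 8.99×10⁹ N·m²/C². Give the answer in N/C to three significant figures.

Dipole moment p = qd = (2.80×10⁻⁶ C)(0.0590 m) = 1.652×10⁻⁷ C·m.
At angle θ the dipole field magnitude is E = (kp/r³)·√(1 + 3cos²θ).
kp/r³ = (8.99×10⁹)(1.652×10⁻⁷) / (2.71)³ = 74.62 N/C.
√(1 + 3cos²51°) = √(1 + 3·0.3960) = √2.1881 ≈ 1.4792.
E ≈ 74.62 × 1.479 = 110.4 N/C.

E ≈ 110 N/C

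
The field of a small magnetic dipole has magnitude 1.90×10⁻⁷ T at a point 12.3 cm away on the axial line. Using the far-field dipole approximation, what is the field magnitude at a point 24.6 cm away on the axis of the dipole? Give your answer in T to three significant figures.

B ≈ 2.38×10⁻⁸ T

Dipole fields scale as 1/r³ in the far field; the geometry is the same at both points.
B₂ = B₁ · (r₁/r₂)³ = 1.90×10⁻⁷ · (12.3/24.6)³.
(r₁/r₂)³ = (0.5)³ = 0.125.
B₂ ≈ 2.375×10⁻⁸ T.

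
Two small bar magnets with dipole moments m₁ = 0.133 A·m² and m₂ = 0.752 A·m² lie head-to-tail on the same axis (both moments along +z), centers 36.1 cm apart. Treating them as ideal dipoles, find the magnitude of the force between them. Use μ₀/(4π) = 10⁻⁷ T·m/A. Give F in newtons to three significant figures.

F ≈ 3.53×10⁻⁶ N

On-axis B of dipole 1: B = (μ₀/4π)·2m₁/r³. Force on dipole 2: F = m₂·dB/dr.
dB/dr = −(μ₀/4π)·6m₁/r⁴, so |F| = (μ₀/4π)·6m₁m₂/r⁴.
F = 6(10⁻⁷)(0.133)(0.752)/(0.361)⁴ = 3.533×10⁻⁶ N.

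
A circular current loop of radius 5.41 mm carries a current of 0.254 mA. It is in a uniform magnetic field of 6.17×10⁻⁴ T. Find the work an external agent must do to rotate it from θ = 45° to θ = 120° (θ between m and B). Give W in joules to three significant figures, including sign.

Magnetic moment m = IA = Iπa² = (2.54×10⁻⁴)·π·(0.00541)² = 2.335×10⁻⁸ A·m².
W_ext = ΔU = −mB cosθ₂ + mB cosθ₁ = mB(cosθ₁ − cosθ₂).
W = (2.335×10⁻⁸)(6.17×10⁻⁴)·(cos45° − cos120°) = (1.441×10⁻¹¹)·(+1.2071) = 1.739×10⁻¹¹ J.

W ≈ 1.74×10⁻¹¹ J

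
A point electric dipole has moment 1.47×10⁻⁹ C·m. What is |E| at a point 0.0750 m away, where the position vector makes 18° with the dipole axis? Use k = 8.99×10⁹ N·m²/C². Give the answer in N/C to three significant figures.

E ≈ 6.04×10⁴ N/C

At angle θ the dipole field magnitude is E = (kp/r³)·√(1 + 3cos²θ).
kp/r³ = (8.99×10⁹)(1.47×10⁻⁹) / (0.0750)³ = 3.133×10⁴ N/C.
√(1 + 3cos²18°) = √(1 + 3·0.9045) = √3.7135 ≈ 1.9271.
E ≈ 3.133×10⁴ × 1.927 = 6.037×10⁴ N/C.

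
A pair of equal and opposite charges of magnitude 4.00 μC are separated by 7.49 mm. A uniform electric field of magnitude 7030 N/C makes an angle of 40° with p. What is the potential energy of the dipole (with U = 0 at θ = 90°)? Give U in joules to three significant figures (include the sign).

U ≈ -1.61×10⁻⁴ J

Dipole moment p = qd = (4.00×10⁻⁶ C)(0.00749 m) = 2.996×10⁻⁸ C·m.
U = −p·E = −pE cosθ.
U = −(2.996×10⁻⁸)(7030)·cos40° = -1.613×10⁻⁴ J.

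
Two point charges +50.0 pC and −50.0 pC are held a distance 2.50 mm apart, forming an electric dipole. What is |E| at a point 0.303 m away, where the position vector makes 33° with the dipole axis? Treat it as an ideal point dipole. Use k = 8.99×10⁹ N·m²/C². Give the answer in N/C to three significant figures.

Dipole moment p = qd = (5.00×10⁻¹¹ C)(0.00250 m) = 1.25×10⁻¹³ C·m.
At angle θ the dipole field magnitude is E = (kp/r³)·√(1 + 3cos²θ).
kp/r³ = (8.99×10⁹)(1.25×10⁻¹³) / (0.303)³ = 0.04040 N/C.
√(1 + 3cos²33°) = √(1 + 3·0.7034) = √3.1101 ≈ 1.7635.
E ≈ 0.04040 × 1.764 = 0.07124 N/C.

E ≈ 0.0712 N/C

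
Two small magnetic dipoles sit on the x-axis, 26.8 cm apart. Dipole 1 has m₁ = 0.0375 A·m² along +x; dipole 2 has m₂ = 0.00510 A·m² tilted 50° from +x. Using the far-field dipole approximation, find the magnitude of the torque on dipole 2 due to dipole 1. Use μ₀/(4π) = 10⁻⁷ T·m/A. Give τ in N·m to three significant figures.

τ ≈ 1.52×10⁻⁹ N·m

Dipole B is on the axis of dipole A, so B₁ there is axial: B₁ = (μ₀/4π)·2m₁/r³ along +x.
B₁ = 2(10⁻⁷)(0.0375)/(0.268)³ = 3.896×10⁻⁷ T.
τ = m₂ B₁ sinθ.
τ = (0.00510)(3.896×10⁻⁷)·sin50° = 1.522×10⁻⁹ N·m.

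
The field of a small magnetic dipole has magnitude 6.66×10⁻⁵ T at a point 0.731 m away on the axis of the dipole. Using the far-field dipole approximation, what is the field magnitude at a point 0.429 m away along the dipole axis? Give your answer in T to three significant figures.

Dipole fields scale as 1/r³ in the far field; the geometry is the same at both points.
B₂ = B₁ · (r₁/r₂)³ = 6.66×10⁻⁵ · (0.731/0.429)³.
(r₁/r₂)³ = (1.704)³ = 4.947.
B₂ ≈ 3.295×10⁻⁴ T.

B ≈ 3.29×10⁻⁴ T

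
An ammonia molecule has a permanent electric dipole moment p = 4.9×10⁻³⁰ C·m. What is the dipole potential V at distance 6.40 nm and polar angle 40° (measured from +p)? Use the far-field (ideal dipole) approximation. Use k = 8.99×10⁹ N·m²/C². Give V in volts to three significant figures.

V ≈ 8.24×10⁻⁴ V

The dipole potential is V = kp cosθ / r².
V = (8.99×10⁹)(4.90×10⁻³⁰)·cos40° / (6.40×10⁻⁹)² = 8.239×10⁻⁴ V.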